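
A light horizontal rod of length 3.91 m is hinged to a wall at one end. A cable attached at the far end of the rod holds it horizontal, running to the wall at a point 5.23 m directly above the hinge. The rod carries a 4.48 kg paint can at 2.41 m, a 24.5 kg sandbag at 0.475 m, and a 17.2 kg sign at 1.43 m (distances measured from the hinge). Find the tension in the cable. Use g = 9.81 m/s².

Take moments about the hinge.
Paint can: 4.48 × 9.81 = 43.95 N down at 2.41 m → arm 2.41 m, τ = 43.95 × 2.41 = 105.9 N·m clockwise.
Sandbag: 24.5 × 9.81 = 240.3 N down at 0.475 m → arm 0.475 m, τ = 240.3 × 0.475 = 114.1 N·m clockwise.
Sign: 17.2 × 9.81 = 168.7 N down at 1.43 m → arm 1.43 m, τ = 168.7 × 1.43 = 241.2 N·m clockwise.
Total clockwise load moment = 461.2 N·m.
The cable tension T acts at 3.91 m; only its component perpendicular to the rod, T sinθ, produces torque. sinθ = h/√(h²+d²) = 5.23/√(5.23²+3.91²) = 0.8009.
Setting net torque to zero: T × 3.91 × 0.8009 = 461.2 → T = 461.2 / 3.132 = 147 N.

T ≈ 147 N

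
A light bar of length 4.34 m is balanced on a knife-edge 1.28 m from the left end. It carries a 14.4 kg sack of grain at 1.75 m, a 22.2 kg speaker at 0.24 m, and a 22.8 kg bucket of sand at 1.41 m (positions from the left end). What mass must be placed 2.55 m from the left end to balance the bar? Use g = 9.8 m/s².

About the knife-edge (at 1.28 m from the left end):
Sack of grain: 14.4 × 9.8 = 141.1 N down at 1.75 m → arm 0.47 m, τ = 141.1 × 0.47 = 66.32 N·m clockwise.
Speaker: 22.2 × 9.8 = 217.6 N down at 0.24 m → arm 1.04 m, τ = 217.6 × 1.04 = 226.3 N·m counterclockwise.
Bucket of sand: 22.8 × 9.8 = 223.4 N down at 1.41 m → arm 0.13 m, τ = 223.4 × 0.13 = 29.04 N·m clockwise.
Net moment of known loads = 130.9 N·m counterclockwise.
An unknown mass m at 2.55 m has arm 1.27 m; its moment is m·g·1.27 clockwise.
Balancing moments: m × 9.8 × 1.27 = 130.9, giving m = 130.9 / (9.8 × 1.27) = 10.5 kg.

m ≈ 10.5 kg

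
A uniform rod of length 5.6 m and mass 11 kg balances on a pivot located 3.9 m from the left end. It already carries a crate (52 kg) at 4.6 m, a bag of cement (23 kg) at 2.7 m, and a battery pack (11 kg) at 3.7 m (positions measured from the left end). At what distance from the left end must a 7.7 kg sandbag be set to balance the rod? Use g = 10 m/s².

x ≈ 4.61 m from the left end

Sum moments about the pivot (at 3.9 m from the left end) (the support reaction has zero arm there).
Beam weight: 11 × 10 = 110 N down at 2.8 m → arm 1.1 m, τ = 110 × 1.1 = 121 N·m counterclockwise.
Crate: 52 × 10 = 520 N down at 4.6 m → arm 0.7 m, τ = 520 × 0.7 = 364 N·m clockwise.
Bag of cement: 23 × 10 = 230 N down at 2.7 m → arm 1.2 m, τ = 230 × 1.2 = 276 N·m counterclockwise.
Battery pack: 11 × 10 = 110 N down at 3.7 m → arm 0.2 m, τ = 110 × 0.2 = 22 N·m counterclockwise.
Net moment of existing loads = 55 N·m counterclockwise.
The sandbag weighs 7.7 × 10 = 77 N and must supply an equal clockwise moment, so its lever arm about the pivot is 55 / 77 = 0.714 m.
That puts it at 3.9 + 0.714 = 4.61 m from the left end.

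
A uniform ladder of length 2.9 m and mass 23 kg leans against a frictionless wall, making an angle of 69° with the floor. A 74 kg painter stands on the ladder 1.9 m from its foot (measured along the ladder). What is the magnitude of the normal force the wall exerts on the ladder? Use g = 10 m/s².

N_wall ≈ 230 N

Sum moments about the foot of the ladder (the floor normal and friction both act there and drop out).
Ladder weight 23×10 = 230 N acts at 1.45 m along the ladder; its horizontal arm is 1.45·cos69° = 0.5196 m → τ = 119.5 N·m clockwise.
Painter: 74×10 = 740 N at 1.9 m → arm 0.6809 m → τ = 503.9 N·m clockwise.
Wall normal N acts horizontally at the top; its moment arm is the height L sinθ = 2.9·sin69° = 2.707 m, counterclockwise.
Setting net torque to zero: N × 2.707 = 623.4 → N = 230 N.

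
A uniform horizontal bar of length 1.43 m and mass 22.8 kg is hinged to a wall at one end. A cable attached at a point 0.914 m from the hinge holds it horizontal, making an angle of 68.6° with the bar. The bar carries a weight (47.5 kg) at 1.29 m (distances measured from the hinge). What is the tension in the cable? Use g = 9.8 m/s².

Choose the hinge as the axis so the unknown hinge reaction has zero arm there.
Beam weight: 22.8 × 9.8 = 223.4 N down at 0.715 m → arm 0.715 m, τ = 223.4 × 0.715 = 159.7 N·m clockwise.
Weight: 47.5 × 9.8 = 465.5 N down at 1.29 m → arm 1.29 m, τ = 465.5 × 1.29 = 600.5 N·m clockwise.
Total clockwise load moment = 760.2 N·m.
The cable tension T acts at 0.914 m; only its component perpendicular to the bar, T sinθ, produces torque. sin 68.6° = 0.9311.
For rotational equilibrium, T × 0.914 × 0.9311 = 760.2, so T = 760.2 / 0.851 = 893 N.

T ≈ 893 N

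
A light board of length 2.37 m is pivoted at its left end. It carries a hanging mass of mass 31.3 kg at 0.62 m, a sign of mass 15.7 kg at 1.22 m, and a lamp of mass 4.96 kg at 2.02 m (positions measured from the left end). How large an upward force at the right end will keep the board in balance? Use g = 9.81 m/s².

F ≈ 201 N

About the left end:
Hanging mass: 31.3 × 9.81 = 307.1 N down at 0.62 m → arm 0.62 m, τ = 307.1 × 0.62 = 190.4 N·m clockwise.
Sign: 15.7 × 9.81 = 154 N down at 1.22 m → arm 1.22 m, τ = 154 × 1.22 = 187.9 N·m clockwise.
Lamp: 4.96 × 9.81 = 48.66 N down at 2.02 m → arm 2.02 m, τ = 48.66 × 2.02 = 98.29 N·m clockwise.
Net moment of the loads = 476.6 N·m clockwise.
The upward force F acts at the right end, arm 2.37 m, giving F × 2.37 counterclockwise.
For rotational equilibrium, F × 2.37 = 476.6, so F = 476.6 / 2.37 = 201 N.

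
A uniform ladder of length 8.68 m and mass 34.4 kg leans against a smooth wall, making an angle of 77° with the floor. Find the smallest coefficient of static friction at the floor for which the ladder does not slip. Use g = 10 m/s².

μ_min ≈ 0.115

Take moments about the foot of the ladder.
Ladder weight 34.4×10 = 344 N acts at 4.34 m along the ladder; its horizontal arm is 4.34·cos77° = 0.9763 m → τ = 335.8 N·m clockwise.
Wall normal N acts horizontally at the top; its moment arm is the height L sinθ = 8.68·sin77° = 8.458 m, counterclockwise.
Balancing moments: N × 8.458 = 335.8, giving N = 39.7 N.
ΣFx = 0 ⇒ f = N_wall = 39.7 N. ΣFy = 0 ⇒ N_floor = 344 N.
μ_min = f / N_floor = 39.7 / 344 = 0.115.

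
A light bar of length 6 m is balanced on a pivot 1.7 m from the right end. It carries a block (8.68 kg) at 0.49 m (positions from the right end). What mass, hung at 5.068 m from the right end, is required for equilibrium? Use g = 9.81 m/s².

Sum moments about the pivot (at 1.7 m from the right end) (the support reaction has zero arm there).
Block: 8.68 × 9.81 = 85.15 N down at 0.49 m → arm 1.21 m, τ = 85.15 × 1.21 = 103 N·m clockwise.
Net moment of known loads = 103 N·m clockwise.
An unknown mass m at 5.068 m has arm 3.368 m; its moment is m·g·3.368 counterclockwise.
Balancing moments: m × 9.81 × 3.368 = 103, giving m = 103 / (9.81 × 3.368) = 3.12 kg.

m ≈ 3.12 kg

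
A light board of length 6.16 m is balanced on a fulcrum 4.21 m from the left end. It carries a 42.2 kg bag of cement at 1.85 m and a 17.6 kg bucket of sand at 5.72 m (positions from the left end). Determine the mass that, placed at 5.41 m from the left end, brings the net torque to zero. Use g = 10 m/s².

m ≈ 60.8 kg

Take moments about the fulcrum (at 4.21 m from the left end).
Bag of cement: 42.2 × 10 = 422 N down at 1.85 m → arm 2.36 m, τ = 422 × 2.36 = 995.9 N·m counterclockwise.
Bucket of sand: 17.6 × 10 = 176 N down at 5.72 m → arm 1.51 m, τ = 176 × 1.51 = 265.8 N·m clockwise.
Net moment of known loads = 730.1 N·m counterclockwise.
An unknown mass m at 5.41 m has arm 1.2 m; its moment is m·g·1.2 clockwise.
For rotational equilibrium, m × 10 × 1.2 = 730.1, so m = 730.1 / (10 × 1.2) = 60.8 kg.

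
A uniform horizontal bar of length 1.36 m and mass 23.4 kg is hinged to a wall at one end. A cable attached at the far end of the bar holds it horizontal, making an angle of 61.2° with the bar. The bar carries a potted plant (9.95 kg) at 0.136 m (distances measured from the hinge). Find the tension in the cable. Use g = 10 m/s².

T ≈ 145 N

Sum moments about the hinge (the unknown hinge reaction has zero arm there).
Beam weight: 23.4 × 10 = 234 N down at 0.68 m → arm 0.68 m, τ = 234 × 0.68 = 159.1 N·m clockwise.
Potted plant: 9.95 × 10 = 99.5 N down at 0.136 m → arm 0.136 m, τ = 99.5 × 0.136 = 13.53 N·m clockwise.
Total clockwise load moment = 172.6 N·m.
The cable tension T acts at 1.36 m; only its component perpendicular to the bar, T sinθ, produces torque. sin 61.2° = 0.8763.
Setting net torque to zero: T × 1.36 × 0.8763 = 172.6 → T = 172.6 / 1.192 = 145 N.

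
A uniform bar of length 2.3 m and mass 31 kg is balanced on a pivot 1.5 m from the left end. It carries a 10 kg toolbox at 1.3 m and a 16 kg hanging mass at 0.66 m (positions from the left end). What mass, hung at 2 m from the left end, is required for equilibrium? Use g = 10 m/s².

m ≈ 52.6 kg

Choose the pivot (at 1.5 m from the left end) as the axis so the support reaction has zero arm there.
Beam weight: 31 × 10 = 310 N down at 1.15 m → arm 0.35 m, τ = 310 × 0.35 = 108.5 N·m counterclockwise.
Toolbox: 10 × 10 = 100 N down at 1.3 m → arm 0.2 m, τ = 100 × 0.2 = 20 N·m counterclockwise.
Hanging mass: 16 × 10 = 160 N down at 0.66 m → arm 0.84 m, τ = 160 × 0.84 = 134.4 N·m counterclockwise.
Net moment of known loads = 262.9 N·m counterclockwise.
An unknown mass m at 2 m has arm 0.5 m; its moment is m·g·0.5 clockwise.
Setting net torque to zero: m × 10 × 0.5 = 262.9 → m = 262.9 / (10 × 0.5) = 52.6 kg.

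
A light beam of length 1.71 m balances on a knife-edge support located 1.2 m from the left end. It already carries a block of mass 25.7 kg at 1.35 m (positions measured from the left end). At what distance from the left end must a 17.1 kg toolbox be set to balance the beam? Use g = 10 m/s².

x ≈ 0.975 m from the left end

Take moments about the knife-edge support (at 1.2 m from the left end).
Block: 25.7 × 10 = 257 N down at 1.35 m → arm 0.15 m, τ = 257 × 0.15 = 38.55 N·m clockwise.
Net moment of existing loads = 38.55 N·m clockwise.
The toolbox weighs 17.1 × 10 = 171 N and must supply an equal counterclockwise moment, so its lever arm about the knife-edge support is 38.55 / 171 = 0.225 m.
That puts it at 1.2 − 0.225 = 0.975 m from the left end.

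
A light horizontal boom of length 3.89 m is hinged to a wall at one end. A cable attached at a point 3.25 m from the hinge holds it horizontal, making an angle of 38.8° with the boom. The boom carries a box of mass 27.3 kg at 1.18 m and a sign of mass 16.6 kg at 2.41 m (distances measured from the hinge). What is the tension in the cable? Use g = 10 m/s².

Taking torques about the hinge:
Box: 27.3 × 10 = 273 N down at 1.18 m → arm 1.18 m, τ = 273 × 1.18 = 322.1 N·m clockwise.
Sign: 16.6 × 10 = 166 N down at 2.41 m → arm 2.41 m, τ = 166 × 2.41 = 400.1 N·m clockwise.
Total clockwise load moment = 722.2 N·m.
The cable tension T acts at 3.25 m; only its component perpendicular to the boom, T sinθ, produces torque. sin 38.8° = 0.6266.
Setting net torque to zero: T × 3.25 × 0.6266 = 722.2 → T = 722.2 / 2.036 = 355 N.

T ≈ 355 N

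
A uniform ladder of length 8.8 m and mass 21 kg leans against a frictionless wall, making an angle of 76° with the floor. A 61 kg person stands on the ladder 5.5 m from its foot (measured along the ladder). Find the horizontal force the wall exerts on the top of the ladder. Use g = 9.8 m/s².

N_wall ≈ 119 N

About the foot of the ladder:
Ladder weight 21×9.8 = 205.8 N acts at 4.4 m along the ladder; its horizontal arm is 4.4·cos76° = 1.064 m → τ = 219 N·m clockwise.
Person: 61×9.8 = 597.8 N at 5.5 m → arm 1.331 m → τ = 795.7 N·m clockwise.
Wall normal N acts horizontally at the top; its moment arm is the height L sinθ = 8.8·sin76° = 8.539 m, counterclockwise.
Στ = 0 ⇒ N × 8.539 = 1015 ⇒ N = 119 N.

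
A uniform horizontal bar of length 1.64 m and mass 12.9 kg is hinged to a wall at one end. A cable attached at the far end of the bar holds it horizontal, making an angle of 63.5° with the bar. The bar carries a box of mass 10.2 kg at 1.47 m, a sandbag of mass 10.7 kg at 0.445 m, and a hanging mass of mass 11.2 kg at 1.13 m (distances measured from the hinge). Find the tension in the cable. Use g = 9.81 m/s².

About the hinge:
Beam weight: 12.9 × 9.81 = 126.5 N down at 0.82 m → arm 0.82 m, τ = 126.5 × 0.82 = 103.7 N·m clockwise.
Box: 10.2 × 9.81 = 100.1 N down at 1.47 m → arm 1.47 m, τ = 100.1 × 1.47 = 147.1 N·m clockwise.
Sandbag: 10.7 × 9.81 = 105 N down at 0.445 m → arm 0.445 m, τ = 105 × 0.445 = 46.73 N·m clockwise.
Hanging mass: 11.2 × 9.81 = 109.9 N down at 1.13 m → arm 1.13 m, τ = 109.9 × 1.13 = 124.2 N·m clockwise.
Total clockwise load moment = 421.7 N·m.
The cable tension T acts at 1.64 m; only its component perpendicular to the bar, T sinθ, produces torque. sin 63.5° = 0.8949.
Στ = 0 ⇒ T × 1.64 × 0.8949 = 421.7 ⇒ T = 421.7 / 1.468 = 287 N.

T ≈ 287 N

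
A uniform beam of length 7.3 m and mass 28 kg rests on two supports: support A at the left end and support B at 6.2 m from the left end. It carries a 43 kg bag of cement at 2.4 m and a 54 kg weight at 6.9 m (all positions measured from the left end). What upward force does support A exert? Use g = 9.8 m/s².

About support B:
Beam weight: 28 × 9.8 = 274.4 N down at 3.65 m → arm 2.55 m, τ = 274.4 × 2.55 = 699.7 N·m counterclockwise.
Bag of cement: 43 × 9.8 = 421.4 N down at 2.4 m → arm 3.8 m, τ = 421.4 × 3.8 = 1601 N·m counterclockwise.
Weight: 54 × 9.8 = 529.2 N down at 6.9 m → arm 0.7 m, τ = 529.2 × 0.7 = 370.4 N·m clockwise.
Net load moment about support B = 1930 N·m counterclockwise.
Reaction R at support A is upward at 0 m, arm 6.2 m → moment R × 6.2 clockwise.
For rotational equilibrium, R × 6.2 = 1930, so R = 311 N.

R_A ≈ 311 N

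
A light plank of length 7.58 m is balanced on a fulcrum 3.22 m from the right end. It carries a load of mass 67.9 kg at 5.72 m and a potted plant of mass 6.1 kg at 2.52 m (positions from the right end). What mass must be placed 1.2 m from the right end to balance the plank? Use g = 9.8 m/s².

Taking torques about the fulcrum (at 3.22 m from the right end):
Load: 67.9 × 9.8 = 665.4 N down at 5.72 m → arm 2.5 m, τ = 665.4 × 2.5 = 1664 N·m counterclockwise.
Potted plant: 6.1 × 9.8 = 59.78 N down at 2.52 m → arm 0.7 m, τ = 59.78 × 0.7 = 41.85 N·m clockwise.
Net moment of known loads = 1622 N·m counterclockwise.
An unknown mass m at 1.2 m has arm 2.02 m; its moment is m·g·2.02 clockwise.
Στ = 0 ⇒ m × 9.8 × 2.02 = 1622 ⇒ m = 1622 / (9.8 × 2.02) = 81.9 kg.

m ≈ 81.9 kg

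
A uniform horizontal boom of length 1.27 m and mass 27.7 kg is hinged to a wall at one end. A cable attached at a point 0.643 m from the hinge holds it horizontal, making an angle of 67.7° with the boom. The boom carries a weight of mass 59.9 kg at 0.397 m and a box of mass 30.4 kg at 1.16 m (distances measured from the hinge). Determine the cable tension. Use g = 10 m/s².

Take moments about the hinge.
Beam weight: 27.7 × 10 = 277 N down at 0.635 m → arm 0.635 m, τ = 277 × 0.635 = 175.9 N·m clockwise.
Weight: 59.9 × 10 = 599 N down at 0.397 m → arm 0.397 m, τ = 599 × 0.397 = 237.8 N·m clockwise.
Box: 30.4 × 10 = 304 N down at 1.16 m → arm 1.16 m, τ = 304 × 1.16 = 352.6 N·m clockwise.
Total clockwise load moment = 766.3 N·m.
The cable tension T acts at 0.643 m; only its component perpendicular to the boom, T sinθ, produces torque. sin 67.7° = 0.9252.
Setting net torque to zero: T × 0.643 × 0.9252 = 766.3 → T = 766.3 / 0.5949 = 1290 N.

T ≈ 1290 N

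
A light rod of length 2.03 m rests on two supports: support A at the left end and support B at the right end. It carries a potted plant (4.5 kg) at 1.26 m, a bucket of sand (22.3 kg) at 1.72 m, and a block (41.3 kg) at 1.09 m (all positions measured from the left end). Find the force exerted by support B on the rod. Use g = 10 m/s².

R_B ≈ 439 N

Choose support A as the axis so its reaction then has zero moment arm.
Potted plant: 4.5 × 10 = 45 N down at 1.26 m → arm 1.26 m, τ = 45 × 1.26 = 56.7 N·m clockwise.
Bucket of sand: 22.3 × 10 = 223 N down at 1.72 m → arm 1.72 m, τ = 223 × 1.72 = 383.6 N·m clockwise.
Block: 41.3 × 10 = 413 N down at 1.09 m → arm 1.09 m, τ = 413 × 1.09 = 450.2 N·m clockwise.
Net load moment about support A = 890.5 N·m clockwise.
Reaction R at support B is upward at 2.03 m, arm 2.03 m → moment R × 2.03 counterclockwise.
Balancing moments: R × 2.03 = 890.5, giving R = 439 N.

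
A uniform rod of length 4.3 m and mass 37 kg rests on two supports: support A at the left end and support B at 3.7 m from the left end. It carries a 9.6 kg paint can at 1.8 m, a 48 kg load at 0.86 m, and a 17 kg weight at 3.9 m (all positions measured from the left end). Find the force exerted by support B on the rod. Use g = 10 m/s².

Sum moments about support A (its reaction then has zero moment arm).
Beam weight: 37 × 10 = 370 N down at 2.15 m → arm 2.15 m, τ = 370 × 2.15 = 795.5 N·m clockwise.
Paint can: 9.6 × 10 = 96 N down at 1.8 m → arm 1.8 m, τ = 96 × 1.8 = 172.8 N·m clockwise.
Load: 48 × 10 = 480 N down at 0.86 m → arm 0.86 m, τ = 480 × 0.86 = 412.8 N·m clockwise.
Weight: 17 × 10 = 170 N down at 3.9 m → arm 3.9 m, τ = 170 × 3.9 = 663 N·m clockwise.
Net load moment about support A = 2044 N·m clockwise.
Reaction R at support B is upward at 3.7 m, arm 3.7 m → moment R × 3.7 counterclockwise.
Setting net torque to zero: R × 3.7 = 2044 → R = 552 N.

R_B ≈ 552 N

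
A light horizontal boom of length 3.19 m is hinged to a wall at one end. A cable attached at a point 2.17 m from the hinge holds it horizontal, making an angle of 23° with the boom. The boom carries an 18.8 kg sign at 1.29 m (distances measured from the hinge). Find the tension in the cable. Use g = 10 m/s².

T ≈ 286 N

Taking torques about the hinge:
Sign: 18.8 × 10 = 188 N down at 1.29 m → arm 1.29 m, τ = 188 × 1.29 = 242.5 N·m clockwise.
Total clockwise load moment = 242.5 N·m.
The cable tension T acts at 2.17 m; only its component perpendicular to the boom, T sinθ, produces torque. sin 23° = 0.3907.
Balancing moments: T × 2.17 × 0.3907 = 242.5, giving T = 242.5 / 0.8478 = 286 N.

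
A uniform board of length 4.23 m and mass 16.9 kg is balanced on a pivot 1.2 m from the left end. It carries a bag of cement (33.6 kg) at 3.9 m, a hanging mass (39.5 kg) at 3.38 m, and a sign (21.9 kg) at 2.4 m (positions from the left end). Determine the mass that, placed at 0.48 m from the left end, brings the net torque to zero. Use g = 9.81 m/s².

m ≈ 304 kg

About the pivot (at 1.2 m from the left end):
Beam weight: 16.9 × 9.81 = 165.8 N down at 2.115 m → arm 0.915 m, τ = 165.8 × 0.915 = 151.7 N·m clockwise.
Bag of cement: 33.6 × 9.81 = 329.6 N down at 3.9 m → arm 2.7 m, τ = 329.6 × 2.7 = 889.9 N·m clockwise.
Hanging mass: 39.5 × 9.81 = 387.5 N down at 3.38 m → arm 2.18 m, τ = 387.5 × 2.18 = 844.8 N·m clockwise.
Sign: 21.9 × 9.81 = 214.8 N down at 2.4 m → arm 1.2 m, τ = 214.8 × 1.2 = 257.8 N·m clockwise.
Net moment of known loads = 2144 N·m clockwise.
An unknown mass m at 0.48 m has arm 0.72 m; its moment is m·g·0.72 counterclockwise.
Στ = 0 ⇒ m × 9.81 × 0.72 = 2144 ⇒ m = 2144 / (9.81 × 0.72) = 304 kg.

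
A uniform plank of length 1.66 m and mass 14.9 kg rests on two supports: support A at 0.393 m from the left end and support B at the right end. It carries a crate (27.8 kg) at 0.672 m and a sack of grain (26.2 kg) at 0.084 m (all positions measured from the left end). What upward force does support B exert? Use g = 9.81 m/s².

About support A:
Beam weight: 14.9 × 9.81 = 146.2 N down at 0.83 m → arm 0.437 m, τ = 146.2 × 0.437 = 63.89 N·m clockwise.
Crate: 27.8 × 9.81 = 272.7 N down at 0.672 m → arm 0.279 m, τ = 272.7 × 0.279 = 76.08 N·m clockwise.
Sack of grain: 26.2 × 9.81 = 257 N down at 0.084 m → arm 0.309 m, τ = 257 × 0.309 = 79.41 N·m counterclockwise.
Net load moment about support A = 60.56 N·m clockwise.
Reaction R at support B is upward at 1.66 m, arm 1.267 m → moment R × 1.267 counterclockwise.
Balancing moments: R × 1.267 = 60.56, giving R = 47.8 N.

R_B ≈ 47.8 N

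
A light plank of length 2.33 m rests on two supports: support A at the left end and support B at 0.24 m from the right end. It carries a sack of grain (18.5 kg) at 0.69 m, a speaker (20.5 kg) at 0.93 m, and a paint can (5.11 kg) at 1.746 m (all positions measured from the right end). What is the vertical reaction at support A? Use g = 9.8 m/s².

Take moments about support B.
Sack of grain: 18.5 × 9.8 = 181.3 N down at 0.69 m → arm 0.45 m, τ = 181.3 × 0.45 = 81.59 N·m counterclockwise.
Speaker: 20.5 × 9.8 = 200.9 N down at 0.93 m → arm 0.69 m, τ = 200.9 × 0.69 = 138.6 N·m counterclockwise.
Paint can: 5.11 × 9.8 = 50.08 N down at 1.746 m → arm 1.506 m, τ = 50.08 × 1.506 = 75.42 N·m counterclockwise.
Net load moment about support B = 295.6 N·m counterclockwise.
Reaction R at support A is upward at 2.33 m, arm 2.09 m → moment R × 2.09 clockwise.
Balancing moments: R × 2.09 = 295.6, giving R = 141 N.

R_A ≈ 141 N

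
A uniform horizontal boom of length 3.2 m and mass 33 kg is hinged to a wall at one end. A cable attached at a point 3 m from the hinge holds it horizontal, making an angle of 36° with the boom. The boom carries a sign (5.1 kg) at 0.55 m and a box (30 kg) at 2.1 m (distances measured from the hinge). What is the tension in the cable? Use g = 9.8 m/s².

Taking torques about the hinge:
Beam weight: 33 × 9.8 = 323.4 N down at 1.6 m → arm 1.6 m, τ = 323.4 × 1.6 = 517.4 N·m clockwise.
Sign: 5.1 × 9.8 = 49.98 N down at 0.55 m → arm 0.55 m, τ = 49.98 × 0.55 = 27.49 N·m clockwise.
Box: 30 × 9.8 = 294 N down at 2.1 m → arm 2.1 m, τ = 294 × 2.1 = 617.4 N·m clockwise.
Total clockwise load moment = 1162 N·m.
The cable tension T acts at 3 m; only its component perpendicular to the boom, T sinθ, produces torque. sin 36° = 0.5878.
Στ = 0 ⇒ T × 3 × 0.5878 = 1162 ⇒ T = 1162 / 1.763 = 659 N.

T ≈ 659 N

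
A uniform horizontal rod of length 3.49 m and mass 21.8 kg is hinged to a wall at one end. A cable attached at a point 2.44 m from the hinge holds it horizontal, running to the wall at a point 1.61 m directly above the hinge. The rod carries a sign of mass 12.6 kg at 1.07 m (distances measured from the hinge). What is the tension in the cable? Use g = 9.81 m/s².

T ≈ 376 N

Taking torques about the hinge:
Beam weight: 21.8 × 9.81 = 213.9 N down at 1.745 m → arm 1.745 m, τ = 213.9 × 1.745 = 373.3 N·m clockwise.
Sign: 12.6 × 9.81 = 123.6 N down at 1.07 m → arm 1.07 m, τ = 123.6 × 1.07 = 132.3 N·m clockwise.
Total clockwise load moment = 505.6 N·m.
The cable tension T acts at 2.44 m; only its component perpendicular to the rod, T sinθ, produces torque. sinθ = h/√(h²+d²) = 1.61/√(1.61²+2.44²) = 0.5507.
Στ = 0 ⇒ T × 2.44 × 0.5507 = 505.6 ⇒ T = 505.6 / 1.344 = 376 N.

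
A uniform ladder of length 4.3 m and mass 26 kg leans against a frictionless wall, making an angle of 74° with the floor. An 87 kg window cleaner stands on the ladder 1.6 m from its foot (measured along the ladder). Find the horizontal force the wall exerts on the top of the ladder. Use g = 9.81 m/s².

N_wall ≈ 128 N

Sum moments about the foot of the ladder (the floor normal and friction both act there and drop out).
Ladder weight 26×9.81 = 255.1 N acts at 2.15 m along the ladder; its horizontal arm is 2.15·cos74° = 0.5926 m → τ = 151.2 N·m clockwise.
Window cleaner: 87×9.81 = 853.5 N at 1.6 m → arm 0.441 m → τ = 376.4 N·m clockwise.
Wall normal N acts horizontally at the top; its moment arm is the height L sinθ = 4.3·sin74° = 4.133 m, counterclockwise.
Στ = 0 ⇒ N × 4.133 = 527.6 ⇒ N = 128 N.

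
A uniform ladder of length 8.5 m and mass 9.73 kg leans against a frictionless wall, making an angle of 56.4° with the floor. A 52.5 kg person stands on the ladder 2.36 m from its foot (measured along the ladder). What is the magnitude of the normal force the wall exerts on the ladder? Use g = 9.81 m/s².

Choose the foot of the ladder as the axis so the floor normal and friction both act there and drop out.
Ladder weight 9.73×9.81 = 95.45 N acts at 4.25 m along the ladder; its horizontal arm is 4.25·cos56.4° = 2.352 m → τ = 224.5 N·m clockwise.
Person: 52.5×9.81 = 515 N at 2.36 m → arm 1.306 m → τ = 672.6 N·m clockwise.
Wall normal N acts horizontally at the top; its moment arm is the height L sinθ = 8.5·sin56.4° = 7.08 m, counterclockwise.
Setting net torque to zero: N × 7.08 = 897.1 → N = 127 N.

N_wall ≈ 127 N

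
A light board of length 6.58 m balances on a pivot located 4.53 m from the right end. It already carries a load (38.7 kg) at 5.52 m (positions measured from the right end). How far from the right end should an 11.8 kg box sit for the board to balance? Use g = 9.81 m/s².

x ≈ 1.28 m from the right end

Taking torques about the pivot (at 4.53 m from the right end):
Load: 38.7 × 9.81 = 379.6 N down at 5.52 m → arm 0.99 m, τ = 379.6 × 0.99 = 375.8 N·m counterclockwise.
Net moment of existing loads = 375.8 N·m counterclockwise.
The box weighs 11.8 × 9.81 = 115.8 N and must supply an equal clockwise moment, so its lever arm about the pivot is 375.8 / 115.8 = 3.25 m.
That puts it at 4.53 − 3.25 = 1.28 m from the right end.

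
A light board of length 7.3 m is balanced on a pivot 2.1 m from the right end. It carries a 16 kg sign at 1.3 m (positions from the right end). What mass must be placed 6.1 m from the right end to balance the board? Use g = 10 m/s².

m ≈ 3.2 kg

About the pivot (at 2.1 m from the right end):
Sign: 16 × 10 = 160 N down at 1.3 m → arm 0.8 m, τ = 160 × 0.8 = 128 N·m clockwise.
Net moment of known loads = 128 N·m clockwise.
An unknown mass m at 6.1 m has arm 4 m; its moment is m·g·4 counterclockwise.
Setting net torque to zero: m × 10 × 4 = 128 → m = 128 / (10 × 4) = 3.2 kg.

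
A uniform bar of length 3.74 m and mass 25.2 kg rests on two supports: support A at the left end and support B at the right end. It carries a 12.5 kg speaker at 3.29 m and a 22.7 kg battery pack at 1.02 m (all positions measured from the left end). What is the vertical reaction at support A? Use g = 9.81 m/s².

Taking torques about support B:
Beam weight: 25.2 × 9.81 = 247.2 N down at 1.87 m → arm 1.87 m, τ = 247.2 × 1.87 = 462.3 N·m counterclockwise.
Speaker: 12.5 × 9.81 = 122.6 N down at 3.29 m → arm 0.45 m, τ = 122.6 × 0.45 = 55.17 N·m counterclockwise.
Battery pack: 22.7 × 9.81 = 222.7 N down at 1.02 m → arm 2.72 m, τ = 222.7 × 2.72 = 605.7 N·m counterclockwise.
Net load moment about support B = 1123 N·m counterclockwise.
Reaction R at support A is upward at 0 m, arm 3.74 m → moment R × 3.74 clockwise.
For rotational equilibrium, R × 3.74 = 1123, so R = 300 N.

R_A ≈ 300 N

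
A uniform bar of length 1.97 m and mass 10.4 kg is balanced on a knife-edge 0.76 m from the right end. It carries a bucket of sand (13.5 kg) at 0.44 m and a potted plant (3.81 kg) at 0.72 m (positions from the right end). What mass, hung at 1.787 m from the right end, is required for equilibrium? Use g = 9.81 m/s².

m ≈ 2.08 kg

Choose the knife-edge (at 0.76 m from the right end) as the axis so the support reaction has zero arm there.
Beam weight: 10.4 × 9.81 = 102 N down at 0.985 m → arm 0.225 m, τ = 102 × 0.225 = 22.95 N·m counterclockwise.
Bucket of sand: 13.5 × 9.81 = 132.4 N down at 0.44 m → arm 0.32 m, τ = 132.4 × 0.32 = 42.37 N·m clockwise.
Potted plant: 3.81 × 9.81 = 37.38 N down at 0.72 m → arm 0.04 m, τ = 37.38 × 0.04 = 1.495 N·m clockwise.
Net moment of known loads = 20.91 N·m clockwise.
An unknown mass m at 1.787 m has arm 1.027 m; its moment is m·g·1.027 counterclockwise.
For rotational equilibrium, m × 9.81 × 1.027 = 20.91, so m = 20.91 / (9.81 × 1.027) = 2.08 kg.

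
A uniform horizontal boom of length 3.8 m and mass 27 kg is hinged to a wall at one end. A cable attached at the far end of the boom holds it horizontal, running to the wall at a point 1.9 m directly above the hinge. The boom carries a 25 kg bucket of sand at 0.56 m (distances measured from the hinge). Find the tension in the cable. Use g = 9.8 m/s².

Sum moments about the hinge (the unknown hinge reaction has zero arm there).
Beam weight: 27 × 9.8 = 264.6 N down at 1.9 m → arm 1.9 m, τ = 264.6 × 1.9 = 502.7 N·m clockwise.
Bucket of sand: 25 × 9.8 = 245 N down at 0.56 m → arm 0.56 m, τ = 245 × 0.56 = 137.2 N·m clockwise.
Total clockwise load moment = 639.9 N·m.
The cable tension T acts at 3.8 m; only its component perpendicular to the boom, T sinθ, produces torque. sinθ = h/√(h²+d²) = 1.9/√(1.9²+3.8²) = 0.4472.
For rotational equilibrium, T × 3.8 × 0.4472 = 639.9, so T = 639.9 / 1.699 = 377 N.

T ≈ 377 N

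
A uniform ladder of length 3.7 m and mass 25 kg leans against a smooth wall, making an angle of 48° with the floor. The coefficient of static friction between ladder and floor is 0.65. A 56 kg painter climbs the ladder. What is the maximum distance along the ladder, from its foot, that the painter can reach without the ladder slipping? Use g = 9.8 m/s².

Sum moments about the foot of the ladder (the floor normal and friction both act there and drop out).
Ladder weight 25×9.8 = 245 N acts at 1.85 m along the ladder; its horizontal arm is 1.85·cos48° = 1.238 m → τ = 303.3 N·m clockwise.
Painter weight 56×9.8 = 548.8 N at distance d → arm d·cos48° → τ = 548.8·d·0.6691 clockwise.
Wall normal N at the top has arm L sinθ = 2.75 m counterclockwise, so Στ = 0 gives N·2.75 = 303.3 + 367.2·d.
ΣFy = 0 ⇒ N_floor = 793.8 N, so the maximum friction is μ_s·N_floor = 0.65×793.8 = 516 N. ΣFx = 0 ⇒ N_wall = f, so at the slipping point N = 516 N.
Substituting: 516×2.75 = 303.3 + 367.2·d ⇒ d = (1419 − 303.3) / 367.2 = 3.04 m.

d ≈ 3.04 m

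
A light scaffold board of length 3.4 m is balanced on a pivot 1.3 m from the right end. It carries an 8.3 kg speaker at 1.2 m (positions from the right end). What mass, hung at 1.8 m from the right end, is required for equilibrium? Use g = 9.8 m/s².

About the pivot (at 1.3 m from the right end):
Speaker: 8.3 × 9.8 = 81.34 N down at 1.2 m → arm 0.1 m, τ = 81.34 × 0.1 = 8.134 N·m clockwise.
Net moment of known loads = 8.134 N·m clockwise.
An unknown mass m at 1.8 m has arm 0.5 m; its moment is m·g·0.5 counterclockwise.
Balancing moments: m × 9.8 × 0.5 = 8.134, giving m = 8.134 / (9.8 × 0.5) = 1.66 kg.

m ≈ 1.66 kg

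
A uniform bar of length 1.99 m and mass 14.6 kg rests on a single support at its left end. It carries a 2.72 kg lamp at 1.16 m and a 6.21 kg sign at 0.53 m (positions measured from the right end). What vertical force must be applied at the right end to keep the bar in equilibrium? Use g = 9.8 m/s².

Choose the left end as the axis so the unknown pivot reaction has zero arm there.
Beam weight: 14.6 × 9.8 = 143.1 N down at 0.995 m → arm 0.995 m, τ = 143.1 × 0.995 = 142.4 N·m clockwise.
Lamp: 2.72 × 9.8 = 26.66 N down at 1.16 m → arm 0.83 m, τ = 26.66 × 0.83 = 22.13 N·m clockwise.
Sign: 6.21 × 9.8 = 60.86 N down at 0.53 m → arm 1.46 m, τ = 60.86 × 1.46 = 88.86 N·m clockwise.
Net moment of the loads = 253.4 N·m clockwise.
The upward force F acts at the right end, arm 1.99 m, giving F × 1.99 counterclockwise.
Στ = 0 ⇒ F × 1.99 = 253.4 ⇒ F = 253.4 / 1.99 = 127 N.

F ≈ 127 N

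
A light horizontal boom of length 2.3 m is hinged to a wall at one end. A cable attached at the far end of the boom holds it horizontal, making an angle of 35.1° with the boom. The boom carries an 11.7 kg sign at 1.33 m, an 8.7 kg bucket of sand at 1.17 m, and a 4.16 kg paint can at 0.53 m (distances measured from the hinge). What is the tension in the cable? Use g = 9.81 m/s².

T ≈ 207 N

Take moments about the hinge.
Sign: 11.7 × 9.81 = 114.8 N down at 1.33 m → arm 1.33 m, τ = 114.8 × 1.33 = 152.7 N·m clockwise.
Bucket of sand: 8.7 × 9.81 = 85.35 N down at 1.17 m → arm 1.17 m, τ = 85.35 × 1.17 = 99.86 N·m clockwise.
Paint can: 4.16 × 9.81 = 40.81 N down at 0.53 m → arm 0.53 m, τ = 40.81 × 0.53 = 21.63 N·m clockwise.
Total clockwise load moment = 274.2 N·m.
The cable tension T acts at 2.3 m; only its component perpendicular to the boom, T sinθ, produces torque. sin 35.1° = 0.575.
Balancing moments: T × 2.3 × 0.575 = 274.2, giving T = 274.2 / 1.322 = 207 N.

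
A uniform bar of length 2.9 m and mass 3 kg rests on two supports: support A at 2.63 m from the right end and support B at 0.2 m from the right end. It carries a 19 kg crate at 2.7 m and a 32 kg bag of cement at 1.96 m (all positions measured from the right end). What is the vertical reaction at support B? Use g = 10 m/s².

Sum moments about support A (its reaction then has zero moment arm).
Beam weight: 3 × 10 = 30 N down at 1.45 m → arm 1.18 m, τ = 30 × 1.18 = 35.4 N·m clockwise.
Crate: 19 × 10 = 190 N down at 2.7 m → arm 0.07 m, τ = 190 × 0.07 = 13.3 N·m counterclockwise.
Bag of cement: 32 × 10 = 320 N down at 1.96 m → arm 0.67 m, τ = 320 × 0.67 = 214.4 N·m clockwise.
Net load moment about support A = 236.5 N·m clockwise.
Reaction R at support B is upward at 0.2 m, arm 2.43 m → moment R × 2.43 counterclockwise.
Balancing moments: R × 2.43 = 236.5, giving R = 97.3 N.

R_B ≈ 97.3 N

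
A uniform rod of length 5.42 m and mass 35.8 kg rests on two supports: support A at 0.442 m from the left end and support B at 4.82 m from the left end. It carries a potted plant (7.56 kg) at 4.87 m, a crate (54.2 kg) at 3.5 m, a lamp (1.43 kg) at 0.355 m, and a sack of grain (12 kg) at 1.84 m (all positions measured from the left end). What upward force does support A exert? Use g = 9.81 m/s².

R_A ≈ 423 N

Taking torques about support B:
Beam weight: 35.8 × 9.81 = 351.2 N down at 2.71 m → arm 2.11 m, τ = 351.2 × 2.11 = 741 N·m counterclockwise.
Potted plant: 7.56 × 9.81 = 74.16 N down at 4.87 m → arm 0.05 m, τ = 74.16 × 0.05 = 3.708 N·m clockwise.
Crate: 54.2 × 9.81 = 531.7 N down at 3.5 m → arm 1.32 m, τ = 531.7 × 1.32 = 701.8 N·m counterclockwise.
Lamp: 1.43 × 9.81 = 14.03 N down at 0.355 m → arm 4.465 m, τ = 14.03 × 4.465 = 62.64 N·m counterclockwise.
Sack of grain: 12 × 9.81 = 117.7 N down at 1.84 m → arm 2.98 m, τ = 117.7 × 2.98 = 350.7 N·m counterclockwise.
Net load moment about support B = 1852 N·m counterclockwise.
Reaction R at support A is upward at 0.442 m, arm 4.378 m → moment R × 4.378 clockwise.
Στ = 0 ⇒ R × 4.378 = 1852 ⇒ R = 423 N.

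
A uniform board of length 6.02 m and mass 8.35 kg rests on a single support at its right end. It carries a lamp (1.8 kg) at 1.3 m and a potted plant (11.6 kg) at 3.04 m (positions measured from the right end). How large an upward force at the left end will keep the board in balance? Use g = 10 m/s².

F ≈ 104 N

Taking torques about the right end:
Beam weight: 8.35 × 10 = 83.5 N down at 3.01 m → arm 3.01 m, τ = 83.5 × 3.01 = 251.3 N·m counterclockwise.
Lamp: 1.8 × 10 = 18 N down at 1.3 m → arm 1.3 m, τ = 18 × 1.3 = 23.4 N·m counterclockwise.
Potted plant: 11.6 × 10 = 116 N down at 3.04 m → arm 3.04 m, τ = 116 × 3.04 = 352.6 N·m counterclockwise.
Net moment of the loads = 627.3 N·m counterclockwise.
The upward force F acts at the left end, arm 6.02 m, giving F × 6.02 clockwise.
Setting net torque to zero: F × 6.02 = 627.3 → F = 627.3 / 6.02 = 104 N.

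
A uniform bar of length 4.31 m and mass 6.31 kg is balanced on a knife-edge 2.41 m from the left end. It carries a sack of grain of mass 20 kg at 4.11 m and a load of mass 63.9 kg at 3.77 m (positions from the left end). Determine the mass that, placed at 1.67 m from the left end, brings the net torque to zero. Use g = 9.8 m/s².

Take moments about the knife-edge (at 2.41 m from the left end).
Beam weight: 6.31 × 9.8 = 61.84 N down at 2.155 m → arm 0.255 m, τ = 61.84 × 0.255 = 15.77 N·m counterclockwise.
Sack of grain: 20 × 9.8 = 196 N down at 4.11 m → arm 1.7 m, τ = 196 × 1.7 = 333.2 N·m clockwise.
Load: 63.9 × 9.8 = 626.2 N down at 3.77 m → arm 1.36 m, τ = 626.2 × 1.36 = 851.6 N·m clockwise.
Net moment of known loads = 1169 N·m clockwise.
An unknown mass m at 1.67 m has arm 0.74 m; its moment is m·g·0.74 counterclockwise.
Balancing moments: m × 9.8 × 0.74 = 1169, giving m = 1169 / (9.8 × 0.74) = 161 kg.

m ≈ 161 kg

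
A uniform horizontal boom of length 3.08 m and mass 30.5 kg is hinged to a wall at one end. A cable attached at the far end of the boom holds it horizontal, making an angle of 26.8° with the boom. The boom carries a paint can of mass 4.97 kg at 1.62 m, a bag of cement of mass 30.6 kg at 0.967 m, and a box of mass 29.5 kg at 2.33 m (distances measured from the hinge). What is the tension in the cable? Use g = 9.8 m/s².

T ≈ 1080 N

Choose the hinge as the axis so the unknown hinge reaction has zero arm there.
Beam weight: 30.5 × 9.8 = 298.9 N down at 1.54 m → arm 1.54 m, τ = 298.9 × 1.54 = 460.3 N·m clockwise.
Paint can: 4.97 × 9.8 = 48.71 N down at 1.62 m → arm 1.62 m, τ = 48.71 × 1.62 = 78.91 N·m clockwise.
Bag of cement: 30.6 × 9.8 = 299.9 N down at 0.967 m → arm 0.967 m, τ = 299.9 × 0.967 = 290 N·m clockwise.
Box: 29.5 × 9.8 = 289.1 N down at 2.33 m → arm 2.33 m, τ = 289.1 × 2.33 = 673.6 N·m clockwise.
Total clockwise load moment = 1503 N·m.
The cable tension T acts at 3.08 m; only its component perpendicular to the boom, T sinθ, produces torque. sin 26.8° = 0.4509.
For rotational equilibrium, T × 3.08 × 0.4509 = 1503, so T = 1503 / 1.389 = 1080 N.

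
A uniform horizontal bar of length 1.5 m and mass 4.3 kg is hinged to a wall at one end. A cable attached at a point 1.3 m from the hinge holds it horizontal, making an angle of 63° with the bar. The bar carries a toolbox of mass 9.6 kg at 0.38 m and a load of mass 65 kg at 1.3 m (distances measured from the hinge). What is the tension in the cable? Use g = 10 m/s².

About the hinge:
Beam weight: 4.3 × 10 = 43 N down at 0.75 m → arm 0.75 m, τ = 43 × 0.75 = 32.25 N·m clockwise.
Toolbox: 9.6 × 10 = 96 N down at 0.38 m → arm 0.38 m, τ = 96 × 0.38 = 36.48 N·m clockwise.
Load: 65 × 10 = 650 N down at 1.3 m → arm 1.3 m, τ = 650 × 1.3 = 845 N·m clockwise.
Total clockwise load moment = 913.7 N·m.
The cable tension T acts at 1.3 m; only its component perpendicular to the bar, T sinθ, produces torque. sin 63° = 0.891.
Setting net torque to zero: T × 1.3 × 0.891 = 913.7 → T = 913.7 / 1.158 = 789 N.

T ≈ 789 N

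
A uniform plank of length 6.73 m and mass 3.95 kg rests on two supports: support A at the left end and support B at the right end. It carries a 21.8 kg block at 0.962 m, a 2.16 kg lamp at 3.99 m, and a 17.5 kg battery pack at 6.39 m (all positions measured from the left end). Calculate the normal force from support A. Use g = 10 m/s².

R_A ≈ 224 N

Choose support B as the axis so its reaction then has zero moment arm.
Beam weight: 3.95 × 10 = 39.5 N down at 3.365 m → arm 3.365 m, τ = 39.5 × 3.365 = 132.9 N·m counterclockwise.
Block: 21.8 × 10 = 218 N down at 0.962 m → arm 5.768 m, τ = 218 × 5.768 = 1257 N·m counterclockwise.
Lamp: 2.16 × 10 = 21.6 N down at 3.99 m → arm 2.74 m, τ = 21.6 × 2.74 = 59.18 N·m counterclockwise.
Battery pack: 17.5 × 10 = 175 N down at 6.39 m → arm 0.34 m, τ = 175 × 0.34 = 59.5 N·m counterclockwise.
Net load moment about support B = 1509 N·m counterclockwise.
Reaction R at support A is upward at 0 m, arm 6.73 m → moment R × 6.73 clockwise.
For rotational equilibrium, R × 6.73 = 1509, so R = 224 N.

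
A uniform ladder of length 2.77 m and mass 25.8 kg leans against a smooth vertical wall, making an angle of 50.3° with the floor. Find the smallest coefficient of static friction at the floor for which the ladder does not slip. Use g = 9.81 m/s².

μ_min ≈ 0.415

Sum moments about the foot of the ladder (the floor normal and friction both act there and drop out).
Ladder weight 25.8×9.81 = 253.1 N acts at 1.385 m along the ladder; its horizontal arm is 1.385·cos50.3° = 0.8847 m → τ = 223.9 N·m clockwise.
Wall normal N acts horizontally at the top; its moment arm is the height L sinθ = 2.77·sin50.3° = 2.131 m, counterclockwise.
Setting net torque to zero: N × 2.131 = 223.9 → N = 105.1 N.
ΣFx = 0 ⇒ f = N_wall = 105.1 N. ΣFy = 0 ⇒ N_floor = 253.1 N.
μ_min = f / N_floor = 105.1 / 253.1 = 0.415.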